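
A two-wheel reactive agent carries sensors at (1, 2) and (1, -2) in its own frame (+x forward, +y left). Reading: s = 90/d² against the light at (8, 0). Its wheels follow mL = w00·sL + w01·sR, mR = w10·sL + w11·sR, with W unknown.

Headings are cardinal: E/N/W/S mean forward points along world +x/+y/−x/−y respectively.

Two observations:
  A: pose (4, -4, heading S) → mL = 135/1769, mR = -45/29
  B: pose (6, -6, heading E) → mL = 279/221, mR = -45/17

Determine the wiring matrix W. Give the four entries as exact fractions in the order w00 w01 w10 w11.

obs A: pose=(4,-4,S) → sL=90/29, sR=90/61, mL=135/1769, mR=-45/29
obs B: pose=(6,-6,E) → sL=90/17, sR=18/13, mL=279/221, mR=-45/17
sensor matrix S = [[90/29, 90/61], [90/17, 18/13]]; det S = -1373760/390949
solve [mL_A; mL_B] = S·[w00; w01] and [mR_A; mR_B] = S·[w10; w11]:
  w00 = 1/2, w01 = -1, w10 = -1/2, w11 = 0

1/2 -1 -1/2 0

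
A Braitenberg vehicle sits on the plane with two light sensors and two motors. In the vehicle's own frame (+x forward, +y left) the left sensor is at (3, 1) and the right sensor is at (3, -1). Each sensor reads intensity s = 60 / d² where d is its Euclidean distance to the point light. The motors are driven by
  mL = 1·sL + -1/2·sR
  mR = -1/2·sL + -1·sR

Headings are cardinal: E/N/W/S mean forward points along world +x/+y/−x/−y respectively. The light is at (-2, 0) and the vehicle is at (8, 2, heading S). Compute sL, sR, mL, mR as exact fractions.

30/61 30/41 315/2501 -2445/2501

left sensor world pos  = (9, -1); dL² = 122
right sensor world pos = (7, -1); dR² = 82
sL = 60/122 = 30/61
sR = 60/82 = 30/41
mL = 1·sL + -1/2·sR = 315/2501
mR = -1/2·sL + -1·sR = -2445/2501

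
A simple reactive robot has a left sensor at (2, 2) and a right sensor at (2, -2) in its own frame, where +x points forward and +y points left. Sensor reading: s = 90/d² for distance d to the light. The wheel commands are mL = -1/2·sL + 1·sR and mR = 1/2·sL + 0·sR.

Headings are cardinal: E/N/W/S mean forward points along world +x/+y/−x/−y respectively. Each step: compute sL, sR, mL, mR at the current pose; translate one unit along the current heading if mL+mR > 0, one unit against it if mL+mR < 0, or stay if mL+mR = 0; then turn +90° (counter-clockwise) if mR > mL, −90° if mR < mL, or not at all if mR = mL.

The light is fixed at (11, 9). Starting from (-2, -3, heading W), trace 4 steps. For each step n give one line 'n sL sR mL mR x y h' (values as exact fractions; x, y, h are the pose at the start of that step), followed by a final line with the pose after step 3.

0 90/421 18/65 4653/27365 45/421 -2 -3 W
1 45/178 45/122 5265/21716 45/356 -3 -3 N
2 2/5 90/313 137/1565 1/5 -3 -2 E
3 5/17 45/101 1025/3434 5/34 -2 -2 N
final -2 -1 E

n=0: pose=(-2,-3,W); sL=90/421, sR=18/65; mL=4653/27365, mR=45/421; mL+mR=18/65 → advance +1; mR−mL=-1728/27365 → turn -1·90°
n=1: pose=(-3,-3,N); sL=45/178, sR=45/122; mL=5265/21716, mR=45/356; mL+mR=45/122 → advance +1; mR−mL=-630/5429 → turn -1·90°
n=2: pose=(-3,-2,E); sL=2/5, sR=90/313; mL=137/1565, mR=1/5; mL+mR=90/313 → advance +1; mR−mL=176/1565 → turn +1·90°
n=3: pose=(-2,-2,N); sL=5/17, sR=45/101; mL=1025/3434, mR=5/34; mL+mR=45/101 → advance +1; mR−mL=-260/1717 → turn -1·90°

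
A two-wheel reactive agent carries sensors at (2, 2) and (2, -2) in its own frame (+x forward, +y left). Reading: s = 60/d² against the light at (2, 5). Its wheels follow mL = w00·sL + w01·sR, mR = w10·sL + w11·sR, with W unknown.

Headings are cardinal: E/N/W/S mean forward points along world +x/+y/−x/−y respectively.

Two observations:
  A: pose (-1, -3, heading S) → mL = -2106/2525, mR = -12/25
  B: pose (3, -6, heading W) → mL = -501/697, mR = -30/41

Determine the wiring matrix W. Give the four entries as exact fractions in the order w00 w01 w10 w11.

-1 -1/2 0 -1

obs A: pose=(-1,-3,S) → sL=60/101, sR=12/25, mL=-2106/2525, mR=-12/25
obs B: pose=(3,-6,W) → sL=6/17, sR=30/41, mL=-501/697, mR=-30/41
sensor matrix S = [[60/101, 12/25], [6/17, 30/41]]; det S = 466848/1759925
solve [mL_A; mL_B] = S·[w00; w01] and [mR_A; mR_B] = S·[w10; w11]:
  w00 = -1, w01 = -1/2, w10 = 0, w11 = -1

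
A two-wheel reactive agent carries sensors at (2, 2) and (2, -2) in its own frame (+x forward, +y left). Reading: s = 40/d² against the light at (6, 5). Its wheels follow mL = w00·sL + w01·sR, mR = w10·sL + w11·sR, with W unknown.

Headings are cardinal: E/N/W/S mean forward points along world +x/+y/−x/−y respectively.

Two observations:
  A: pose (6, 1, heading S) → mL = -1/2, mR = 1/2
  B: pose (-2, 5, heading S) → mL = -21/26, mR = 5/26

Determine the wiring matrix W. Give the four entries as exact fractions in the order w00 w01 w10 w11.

-1 1/2 0 1/2

obs A: pose=(6,1,S) → sL=1, sR=1, mL=-1/2, mR=1/2
obs B: pose=(-2,5,S) → sL=1, sR=5/13, mL=-21/26, mR=5/26
sensor matrix S = [[1, 1], [1, 5/13]]; det S = -8/13
solve [mL_A; mL_B] = S·[w00; w01] and [mR_A; mR_B] = S·[w10; w11]:
  w00 = -1, w01 = 1/2, w10 = 0, w11 = 1/2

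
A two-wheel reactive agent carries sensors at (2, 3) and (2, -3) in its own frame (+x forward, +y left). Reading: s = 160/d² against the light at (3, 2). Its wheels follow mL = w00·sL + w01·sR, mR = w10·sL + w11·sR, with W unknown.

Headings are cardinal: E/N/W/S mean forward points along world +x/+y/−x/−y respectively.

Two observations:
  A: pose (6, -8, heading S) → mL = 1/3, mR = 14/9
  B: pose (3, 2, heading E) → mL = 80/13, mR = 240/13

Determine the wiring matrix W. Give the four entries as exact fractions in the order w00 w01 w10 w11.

obs A: pose=(6,-8,S) → sL=8/9, sR=10/9, mL=1/3, mR=14/9
obs B: pose=(3,2,E) → sL=160/13, sR=160/13, mL=80/13, mR=240/13
sensor matrix S = [[8/9, 10/9], [160/13, 160/13]]; det S = -320/117
solve [mL_A; mL_B] = S·[w00; w01] and [mR_A; mR_B] = S·[w10; w11]:
  w00 = 1, w01 = -1/2, w10 = 1/2, w11 = 1

1 -1/2 1/2 1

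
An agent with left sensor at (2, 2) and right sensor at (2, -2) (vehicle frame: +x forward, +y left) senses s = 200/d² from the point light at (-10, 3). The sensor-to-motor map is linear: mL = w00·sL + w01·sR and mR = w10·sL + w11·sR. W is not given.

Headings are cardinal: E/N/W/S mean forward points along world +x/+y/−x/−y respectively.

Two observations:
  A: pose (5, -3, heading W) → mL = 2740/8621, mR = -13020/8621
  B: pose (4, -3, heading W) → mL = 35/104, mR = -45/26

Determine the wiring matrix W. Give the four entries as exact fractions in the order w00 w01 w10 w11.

obs A: pose=(5,-3,W) → sL=200/233, sR=40/37, mL=2740/8621, mR=-13020/8621
obs B: pose=(4,-3,W) → sL=25/26, sR=5/4, mL=35/104, mR=-45/26
sensor matrix S = [[200/233, 40/37], [25/26, 5/4]]; det S = 3750/112073
solve [mL_A; mL_B] = S·[w00; w01] and [mR_A; mR_B] = S·[w10; w11]:
  w00 = 1, w01 = -1/2, w10 = -1/2, w11 = -1

1 -1/2 -1/2 -1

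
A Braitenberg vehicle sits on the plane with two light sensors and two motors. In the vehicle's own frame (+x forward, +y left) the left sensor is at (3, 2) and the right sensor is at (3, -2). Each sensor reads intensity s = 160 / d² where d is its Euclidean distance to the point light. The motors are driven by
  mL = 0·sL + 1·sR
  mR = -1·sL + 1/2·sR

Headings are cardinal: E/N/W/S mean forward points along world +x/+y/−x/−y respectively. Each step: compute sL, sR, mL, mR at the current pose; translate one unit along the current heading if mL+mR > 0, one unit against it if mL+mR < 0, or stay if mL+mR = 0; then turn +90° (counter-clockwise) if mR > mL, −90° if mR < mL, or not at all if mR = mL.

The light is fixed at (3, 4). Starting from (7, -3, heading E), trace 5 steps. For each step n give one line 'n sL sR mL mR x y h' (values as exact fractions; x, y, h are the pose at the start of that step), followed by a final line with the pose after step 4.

0 80/37 16/13 16/13 -744/481 7 -3 E
1 32/25 160/101 160/101 -1232/2525 6 -3 S
2 8/5 40/9 40/9 28/45 6 -4 W
3 32/5 160/41 160/41 -912/205 5 -4 N
4 80/37 80/73 80/73 -4360/2701 5 -5 E
final 4 -5 S

n=0: pose=(7,-3,E); sL=80/37, sR=16/13; mL=16/13, mR=-744/481; mL+mR=-152/481 → advance -1; mR−mL=-1336/481 → turn -1·90°
n=1: pose=(6,-3,S); sL=32/25, sR=160/101; mL=160/101, mR=-1232/2525; mL+mR=2768/2525 → advance +1; mR−mL=-5232/2525 → turn -1·90°
n=2: pose=(6,-4,W); sL=8/5, sR=40/9; mL=40/9, mR=28/45; mL+mR=76/15 → advance +1; mR−mL=-172/45 → turn -1·90°
n=3: pose=(5,-4,N); sL=32/5, sR=160/41; mL=160/41, mR=-912/205; mL+mR=-112/205 → advance -1; mR−mL=-1712/205 → turn -1·90°
n=4: pose=(5,-5,E); sL=80/37, sR=80/73; mL=80/73, mR=-4360/2701; mL+mR=-1400/2701 → advance -1; mR−mL=-7320/2701 → turn -1·90°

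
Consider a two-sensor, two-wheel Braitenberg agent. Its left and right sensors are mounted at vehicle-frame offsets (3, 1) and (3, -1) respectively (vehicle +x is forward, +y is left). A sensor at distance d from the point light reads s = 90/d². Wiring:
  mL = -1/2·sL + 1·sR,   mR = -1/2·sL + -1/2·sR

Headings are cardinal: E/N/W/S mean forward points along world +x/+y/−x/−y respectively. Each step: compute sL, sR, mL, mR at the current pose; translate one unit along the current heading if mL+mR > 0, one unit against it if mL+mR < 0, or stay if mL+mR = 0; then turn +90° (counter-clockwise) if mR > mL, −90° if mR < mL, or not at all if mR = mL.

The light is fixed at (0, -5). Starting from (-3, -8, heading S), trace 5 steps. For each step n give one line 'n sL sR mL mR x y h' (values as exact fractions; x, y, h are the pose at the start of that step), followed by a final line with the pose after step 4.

n=0: pose=(-3,-8,S); sL=9/4, sR=45/26; mL=63/104, mR=-207/104; mL+mR=-18/13 → advance -1; mR−mL=-135/52 → turn -1·90°
n=1: pose=(-3,-7,W); sL=2, sR=90/37; mL=53/37, mR=-82/37; mL+mR=-29/37 → advance -1; mR−mL=-135/37 → turn -1·90°
n=2: pose=(-2,-7,N); sL=9, sR=45; mL=81/2, mR=-27; mL+mR=27/2 → advance +1; mR−mL=-135/2 → turn -1·90°
n=3: pose=(-2,-6,E); sL=90, sR=18; mL=-27, mR=-54; mL+mR=-81 → advance -1; mR−mL=-27 → turn -1·90°
n=4: pose=(-3,-6,S); sL=9/2, sR=45/16; mL=9/16, mR=-117/32; mL+mR=-99/32 → advance -1; mR−mL=-135/32 → turn -1·90°

0 9/4 45/26 63/104 -207/104 -3 -8 S
1 2 90/37 53/37 -82/37 -3 -7 W
2 9 45 81/2 -27 -2 -7 N
3 90 18 -27 -54 -2 -6 E
4 9/2 45/16 9/16 -117/32 -3 -6 S
final -3 -5 W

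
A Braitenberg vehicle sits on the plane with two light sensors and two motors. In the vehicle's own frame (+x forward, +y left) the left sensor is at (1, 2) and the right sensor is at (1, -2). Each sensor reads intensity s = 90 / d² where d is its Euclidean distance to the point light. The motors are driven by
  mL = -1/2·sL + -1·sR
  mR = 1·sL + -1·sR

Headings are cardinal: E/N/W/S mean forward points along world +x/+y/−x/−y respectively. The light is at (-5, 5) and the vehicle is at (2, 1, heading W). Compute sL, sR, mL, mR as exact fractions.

5/4 9/4 -23/8 -1

left sensor world pos  = (1, -1); dL² = 72
right sensor world pos = (1, 3); dR² = 40
sL = 90/72 = 5/4
sR = 90/40 = 9/4
mL = -1/2·sL + -1·sR = -23/8
mR = 1·sL + -1·sR = -1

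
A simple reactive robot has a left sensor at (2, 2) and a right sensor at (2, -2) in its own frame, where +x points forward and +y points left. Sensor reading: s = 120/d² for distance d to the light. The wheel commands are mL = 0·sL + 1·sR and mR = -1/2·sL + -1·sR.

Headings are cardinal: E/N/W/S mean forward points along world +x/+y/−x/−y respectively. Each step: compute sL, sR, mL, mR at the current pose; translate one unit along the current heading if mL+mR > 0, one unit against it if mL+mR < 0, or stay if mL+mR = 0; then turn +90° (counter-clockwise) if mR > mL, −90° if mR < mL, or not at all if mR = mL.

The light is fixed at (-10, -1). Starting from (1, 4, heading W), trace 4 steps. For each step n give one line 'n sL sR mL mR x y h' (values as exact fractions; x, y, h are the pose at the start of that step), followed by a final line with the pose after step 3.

n=0: pose=(1,4,W); sL=4/3, sR=12/13; mL=12/13, mR=-62/39; mL+mR=-2/3 → advance -1; mR−mL=-98/39 → turn -1·90°
n=1: pose=(2,4,N); sL=120/149, sR=24/49; mL=24/49, mR=-6516/7301; mL+mR=-60/149 → advance -1; mR−mL=-10092/7301 → turn -1·90°
n=2: pose=(2,3,E); sL=15/29, sR=3/5; mL=3/5, mR=-249/290; mL+mR=-15/58 → advance -1; mR−mL=-423/290 → turn -1·90°
n=3: pose=(1,3,S); sL=120/173, sR=24/17; mL=24/17, mR=-5172/2941; mL+mR=-60/173 → advance -1; mR−mL=-9324/2941 → turn -1·90°

0 4/3 12/13 12/13 -62/39 1 4 W
1 120/149 24/49 24/49 -6516/7301 2 4 N
2 15/29 3/5 3/5 -249/290 2 3 E
3 120/173 24/17 24/17 -5172/2941 1 3 S
final 1 4 W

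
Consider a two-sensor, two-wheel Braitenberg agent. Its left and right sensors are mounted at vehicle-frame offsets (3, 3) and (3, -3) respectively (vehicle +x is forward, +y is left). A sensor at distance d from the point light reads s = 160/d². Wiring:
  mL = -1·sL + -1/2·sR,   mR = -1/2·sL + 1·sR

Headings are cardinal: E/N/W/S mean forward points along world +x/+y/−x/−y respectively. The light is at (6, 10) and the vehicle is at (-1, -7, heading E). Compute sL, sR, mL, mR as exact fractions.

left sensor world pos  = (2, -4); dL² = 212
right sensor world pos = (2, -10); dR² = 416
sL = 160/212 = 40/53
sR = 160/416 = 5/13
mL = -1·sL + -1/2·sR = -1305/1378
mR = -1/2·sL + 1·sR = 5/689

40/53 5/13 -1305/1378 5/689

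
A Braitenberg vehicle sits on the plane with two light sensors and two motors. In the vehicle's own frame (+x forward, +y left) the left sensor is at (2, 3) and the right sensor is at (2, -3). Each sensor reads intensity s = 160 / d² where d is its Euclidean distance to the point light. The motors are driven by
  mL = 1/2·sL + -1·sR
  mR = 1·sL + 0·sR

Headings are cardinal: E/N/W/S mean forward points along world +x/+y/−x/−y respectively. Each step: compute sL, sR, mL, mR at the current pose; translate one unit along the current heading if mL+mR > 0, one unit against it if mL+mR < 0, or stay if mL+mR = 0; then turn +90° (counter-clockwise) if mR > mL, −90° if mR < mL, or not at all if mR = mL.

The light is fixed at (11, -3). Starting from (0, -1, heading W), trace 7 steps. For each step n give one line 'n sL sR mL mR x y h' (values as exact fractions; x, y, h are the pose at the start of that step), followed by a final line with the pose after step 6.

0 16/17 80/97 -584/1649 16/17 0 -1 W
1 160/81 32/45 112/405 160/81 -1 -1 S
2 40/29 20/13 -320/377 40/29 -1 -2 E
3 32/41 160/73 -5392/2993 32/41 0 -2 N
4 80/89 80/89 -40/89 80/89 0 -3 W
5 32/17 160/229 944/3893 32/17 -1 -3 S
6 20/13 40/29 -230/377 20/13 -1 -4 E
final 0 -4 N

n=0: pose=(0,-1,W); sL=16/17, sR=80/97; mL=-584/1649, mR=16/17; mL+mR=968/1649 → advance +1; mR−mL=2136/1649 → turn +1·90°
n=1: pose=(-1,-1,S); sL=160/81, sR=32/45; mL=112/405, mR=160/81; mL+mR=304/135 → advance +1; mR−mL=688/405 → turn +1·90°
n=2: pose=(-1,-2,E); sL=40/29, sR=20/13; mL=-320/377, mR=40/29; mL+mR=200/377 → advance +1; mR−mL=840/377 → turn +1·90°
n=3: pose=(0,-2,N); sL=32/41, sR=160/73; mL=-5392/2993, mR=32/41; mL+mR=-3056/2993 → advance -1; mR−mL=7728/2993 → turn +1·90°
n=4: pose=(0,-3,W); sL=80/89, sR=80/89; mL=-40/89, mR=80/89; mL+mR=40/89 → advance +1; mR−mL=120/89 → turn +1·90°
n=5: pose=(-1,-3,S); sL=32/17, sR=160/229; mL=944/3893, mR=32/17; mL+mR=8272/3893 → advance +1; mR−mL=6384/3893 → turn +1·90°
n=6: pose=(-1,-4,E); sL=20/13, sR=40/29; mL=-230/377, mR=20/13; mL+mR=350/377 → advance +1; mR−mL=810/377 → turn +1·90°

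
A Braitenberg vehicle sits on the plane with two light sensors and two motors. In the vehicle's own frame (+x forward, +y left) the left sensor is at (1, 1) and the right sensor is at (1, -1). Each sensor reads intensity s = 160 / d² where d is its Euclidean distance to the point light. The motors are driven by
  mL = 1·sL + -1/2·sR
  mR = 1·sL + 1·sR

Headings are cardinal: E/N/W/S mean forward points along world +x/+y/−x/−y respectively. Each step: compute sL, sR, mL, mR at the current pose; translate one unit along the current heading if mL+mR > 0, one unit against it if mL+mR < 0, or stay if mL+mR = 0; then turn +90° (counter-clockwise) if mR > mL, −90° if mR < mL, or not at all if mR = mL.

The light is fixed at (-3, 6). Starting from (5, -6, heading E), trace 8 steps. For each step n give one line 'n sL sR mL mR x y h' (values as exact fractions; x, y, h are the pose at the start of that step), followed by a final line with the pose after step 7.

0 80/101 16/25 1192/2525 3616/2525 5 -6 E
1 32/37 160/221 4112/8177 12992/8177 6 -6 N
2 10/13 40/41 150/533 930/533 6 -5 W
3 32/45 160/193 2576/8685 13376/8685 5 -5 S
4 80/101 16/25 1192/2525 3616/2525 5 -6 E
5 32/37 160/221 4112/8177 12992/8177 6 -6 N
6 10/13 40/41 150/533 930/533 6 -5 W
7 32/45 160/193 2576/8685 13376/8685 5 -5 S
final 5 -6 E

n=0: pose=(5,-6,E); sL=80/101, sR=16/25; mL=1192/2525, mR=3616/2525; mL+mR=4808/2525 → advance +1; mR−mL=24/25 → turn +1·90°
n=1: pose=(6,-6,N); sL=32/37, sR=160/221; mL=4112/8177, mR=12992/8177; mL+mR=17104/8177 → advance +1; mR−mL=240/221 → turn +1·90°
n=2: pose=(6,-5,W); sL=10/13, sR=40/41; mL=150/533, mR=930/533; mL+mR=1080/533 → advance +1; mR−mL=60/41 → turn +1·90°
n=3: pose=(5,-5,S); sL=32/45, sR=160/193; mL=2576/8685, mR=13376/8685; mL+mR=15952/8685 → advance +1; mR−mL=240/193 → turn +1·90°
n=4: pose=(5,-6,E); sL=80/101, sR=16/25; mL=1192/2525, mR=3616/2525; mL+mR=4808/2525 → advance +1; mR−mL=24/25 → turn +1·90°
n=5: pose=(6,-6,N); sL=32/37, sR=160/221; mL=4112/8177, mR=12992/8177; mL+mR=17104/8177 → advance +1; mR−mL=240/221 → turn +1·90°
n=6: pose=(6,-5,W); sL=10/13, sR=40/41; mL=150/533, mR=930/533; mL+mR=1080/533 → advance +1; mR−mL=60/41 → turn +1·90°
n=7: pose=(5,-5,S); sL=32/45, sR=160/193; mL=2576/8685, mR=13376/8685; mL+mR=15952/8685 → advance +1; mR−mL=240/193 → turn +1·90°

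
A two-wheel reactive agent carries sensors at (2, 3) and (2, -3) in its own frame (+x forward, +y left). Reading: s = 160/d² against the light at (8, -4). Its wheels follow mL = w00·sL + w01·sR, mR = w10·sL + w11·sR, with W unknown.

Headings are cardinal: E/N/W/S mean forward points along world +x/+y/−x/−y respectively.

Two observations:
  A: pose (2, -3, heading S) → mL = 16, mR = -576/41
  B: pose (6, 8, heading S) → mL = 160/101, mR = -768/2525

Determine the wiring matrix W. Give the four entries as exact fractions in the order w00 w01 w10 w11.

1 0 -1 1

obs A: pose=(2,-3,S) → sL=16, sR=80/41, mL=16, mR=-576/41
obs B: pose=(6,8,S) → sL=160/101, sR=32/25, mL=160/101, mR=-768/2525
sensor matrix S = [[16, 80/41], [160/101, 32/25]]; det S = 1800192/103525
solve [mL_A; mL_B] = S·[w00; w01] and [mR_A; mR_B] = S·[w10; w11]:
  w00 = 1, w01 = 0, w10 = -1, w11 = 1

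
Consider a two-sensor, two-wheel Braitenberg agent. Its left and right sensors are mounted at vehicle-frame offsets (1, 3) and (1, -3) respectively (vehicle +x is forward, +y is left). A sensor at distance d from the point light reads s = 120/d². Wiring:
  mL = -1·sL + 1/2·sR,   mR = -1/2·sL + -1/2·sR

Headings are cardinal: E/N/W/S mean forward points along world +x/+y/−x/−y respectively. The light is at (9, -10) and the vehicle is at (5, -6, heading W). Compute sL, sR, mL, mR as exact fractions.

60/13 60/37 -1830/481 -1500/481

left sensor world pos  = (4, -9); dL² = 26
right sensor world pos = (4, -3); dR² = 74
sL = 120/26 = 60/13
sR = 120/74 = 60/37
mL = -1·sL + 1/2·sR = -1830/481
mR = -1/2·sL + -1/2·sR = -1500/481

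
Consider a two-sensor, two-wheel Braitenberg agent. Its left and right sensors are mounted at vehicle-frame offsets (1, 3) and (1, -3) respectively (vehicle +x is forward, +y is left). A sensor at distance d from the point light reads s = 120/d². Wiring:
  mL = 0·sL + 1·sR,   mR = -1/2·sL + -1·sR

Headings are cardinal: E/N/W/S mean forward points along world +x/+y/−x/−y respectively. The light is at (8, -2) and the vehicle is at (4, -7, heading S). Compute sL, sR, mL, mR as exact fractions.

120/37 24/17 24/17 -1908/629

left sensor world pos  = (7, -8); dL² = 37
right sensor world pos = (1, -8); dR² = 85
sL = 120/37 = 120/37
sR = 120/85 = 24/17
mL = 0·sL + 1·sR = 24/17
mR = -1/2·sL + -1·sR = -1908/629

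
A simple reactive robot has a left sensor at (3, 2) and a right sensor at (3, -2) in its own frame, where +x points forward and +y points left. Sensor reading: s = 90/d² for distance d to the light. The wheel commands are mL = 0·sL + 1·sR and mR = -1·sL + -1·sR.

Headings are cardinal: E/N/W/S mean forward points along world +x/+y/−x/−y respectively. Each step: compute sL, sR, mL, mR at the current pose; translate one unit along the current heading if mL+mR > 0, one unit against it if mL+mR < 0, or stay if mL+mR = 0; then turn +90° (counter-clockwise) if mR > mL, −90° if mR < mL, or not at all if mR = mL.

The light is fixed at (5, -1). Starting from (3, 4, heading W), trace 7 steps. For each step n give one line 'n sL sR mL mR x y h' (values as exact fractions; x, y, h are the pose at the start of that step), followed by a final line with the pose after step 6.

n=0: pose=(3,4,W); sL=45/17, sR=45/37; mL=45/37, mR=-2430/629; mL+mR=-45/17 → advance -1; mR−mL=-3195/629 → turn -1·90°
n=1: pose=(4,4,N); sL=90/73, sR=18/13; mL=18/13, mR=-2484/949; mL+mR=-90/73 → advance -1; mR−mL=-3798/949 → turn -1·90°
n=2: pose=(4,3,E); sL=9/4, sR=45/4; mL=45/4, mR=-27/2; mL+mR=-9/4 → advance -1; mR−mL=-99/4 → turn -1·90°
n=3: pose=(3,3,S); sL=90, sR=90/17; mL=90/17, mR=-1620/17; mL+mR=-90 → advance -1; mR−mL=-1710/17 → turn -1·90°
n=4: pose=(3,4,W); sL=45/17, sR=45/37; mL=45/37, mR=-2430/629; mL+mR=-45/17 → advance -1; mR−mL=-3195/629 → turn -1·90°
n=5: pose=(4,4,N); sL=90/73, sR=18/13; mL=18/13, mR=-2484/949; mL+mR=-90/73 → advance -1; mR−mL=-3798/949 → turn -1·90°
n=6: pose=(4,3,E); sL=9/4, sR=45/4; mL=45/4, mR=-27/2; mL+mR=-9/4 → advance -1; mR−mL=-99/4 → turn -1·90°

0 45/17 45/37 45/37 -2430/629 3 4 W
1 90/73 18/13 18/13 -2484/949 4 4 N
2 9/4 45/4 45/4 -27/2 4 3 E
3 90 90/17 90/17 -1620/17 3 3 S
4 45/17 45/37 45/37 -2430/629 3 4 W
5 90/73 18/13 18/13 -2484/949 4 4 N
6 9/4 45/4 45/4 -27/2 4 3 E
final 3 3 S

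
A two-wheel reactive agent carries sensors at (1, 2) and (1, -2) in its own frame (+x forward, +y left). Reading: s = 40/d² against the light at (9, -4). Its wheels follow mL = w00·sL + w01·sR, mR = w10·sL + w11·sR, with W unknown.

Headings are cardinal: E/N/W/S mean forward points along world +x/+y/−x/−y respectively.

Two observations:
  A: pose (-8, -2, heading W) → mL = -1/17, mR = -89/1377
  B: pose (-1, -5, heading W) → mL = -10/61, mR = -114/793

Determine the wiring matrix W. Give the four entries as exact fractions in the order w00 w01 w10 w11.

0 -1/2 -1 1/2

obs A: pose=(-8,-2,W) → sL=10/81, sR=2/17, mL=-1/17, mR=-89/1377
obs B: pose=(-1,-5,W) → sL=4/13, sR=20/61, mL=-10/61, mR=-114/793
sensor matrix S = [[10/81, 2/17], [4/13, 20/61]]; det S = 4672/1091961
solve [mL_A; mL_B] = S·[w00; w01] and [mR_A; mR_B] = S·[w10; w11]:
  w00 = 0, w01 = -1/2, w10 = -1, w11 = 1/2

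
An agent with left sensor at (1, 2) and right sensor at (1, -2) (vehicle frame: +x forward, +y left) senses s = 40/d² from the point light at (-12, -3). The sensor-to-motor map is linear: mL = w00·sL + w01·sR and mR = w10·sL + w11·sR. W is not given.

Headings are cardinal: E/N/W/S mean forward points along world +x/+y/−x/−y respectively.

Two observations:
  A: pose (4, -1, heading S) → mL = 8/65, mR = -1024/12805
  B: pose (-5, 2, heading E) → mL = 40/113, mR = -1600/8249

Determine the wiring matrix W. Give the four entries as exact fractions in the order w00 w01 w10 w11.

1 0 1 -1

obs A: pose=(4,-1,S) → sL=8/65, sR=40/197, mL=8/65, mR=-1024/12805
obs B: pose=(-5,2,E) → sL=40/113, sR=40/73, mL=40/113, mR=-1600/8249
sensor matrix S = [[8/65, 40/197], [40/113, 40/73]]; det S = -93696/21125689
solve [mL_A; mL_B] = S·[w00; w01] and [mR_A; mR_B] = S·[w10; w11]:
  w00 = 1, w01 = 0, w10 = 1, w11 = -1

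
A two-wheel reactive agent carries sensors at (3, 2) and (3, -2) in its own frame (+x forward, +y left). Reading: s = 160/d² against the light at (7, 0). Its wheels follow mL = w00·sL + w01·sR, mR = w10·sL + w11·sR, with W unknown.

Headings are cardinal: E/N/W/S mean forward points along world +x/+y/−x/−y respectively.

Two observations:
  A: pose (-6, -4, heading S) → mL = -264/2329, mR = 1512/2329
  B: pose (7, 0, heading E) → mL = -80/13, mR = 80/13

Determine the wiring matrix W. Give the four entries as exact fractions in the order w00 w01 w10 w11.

1/2 -1 1 -1/2

obs A: pose=(-6,-4,S) → sL=16/17, sR=80/137, mL=-264/2329, mR=1512/2329
obs B: pose=(7,0,E) → sL=160/13, sR=160/13, mL=-80/13, mR=80/13
sensor matrix S = [[16/17, 80/137], [160/13, 160/13]]; det S = 10240/2329
solve [mL_A; mL_B] = S·[w00; w01] and [mR_A; mR_B] = S·[w10; w11]:
  w00 = 1/2, w01 = -1, w10 = 1, w11 = -1/2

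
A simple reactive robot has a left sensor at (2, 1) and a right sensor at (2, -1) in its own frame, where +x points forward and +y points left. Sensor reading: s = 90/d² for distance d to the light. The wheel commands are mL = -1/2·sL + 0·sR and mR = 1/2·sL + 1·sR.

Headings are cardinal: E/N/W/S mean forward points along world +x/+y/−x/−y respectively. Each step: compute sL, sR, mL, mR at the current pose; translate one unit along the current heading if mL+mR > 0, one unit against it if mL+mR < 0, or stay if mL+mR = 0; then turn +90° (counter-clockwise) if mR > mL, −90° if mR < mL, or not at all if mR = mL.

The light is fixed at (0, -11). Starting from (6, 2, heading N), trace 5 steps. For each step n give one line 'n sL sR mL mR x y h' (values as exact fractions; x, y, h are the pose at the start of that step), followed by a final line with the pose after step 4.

0 9/25 45/137 -9/50 3483/6850 6 2 N
1 18/37 90/241 -9/37 5499/8917 6 3 W
2 1/2 9/16 -1/4 13/16 5 3 S
3 18/49 90/193 -9/49 6147/9457 5 2 E
4 9/25 45/137 -9/50 3483/6850 6 2 N
final 6 3 W

n=0: pose=(6,2,N); sL=9/25, sR=45/137; mL=-9/50, mR=3483/6850; mL+mR=45/137 → advance +1; mR−mL=2358/3425 → turn +1·90°
n=1: pose=(6,3,W); sL=18/37, sR=90/241; mL=-9/37, mR=5499/8917; mL+mR=90/241 → advance +1; mR−mL=7668/8917 → turn +1·90°
n=2: pose=(5,3,S); sL=1/2, sR=9/16; mL=-1/4, mR=13/16; mL+mR=9/16 → advance +1; mR−mL=17/16 → turn +1·90°
n=3: pose=(5,2,E); sL=18/49, sR=90/193; mL=-9/49, mR=6147/9457; mL+mR=90/193 → advance +1; mR−mL=7884/9457 → turn +1·90°
n=4: pose=(6,2,N); sL=9/25, sR=45/137; mL=-9/50, mR=3483/6850; mL+mR=45/137 → advance +1; mR−mL=2358/3425 → turn +1·90°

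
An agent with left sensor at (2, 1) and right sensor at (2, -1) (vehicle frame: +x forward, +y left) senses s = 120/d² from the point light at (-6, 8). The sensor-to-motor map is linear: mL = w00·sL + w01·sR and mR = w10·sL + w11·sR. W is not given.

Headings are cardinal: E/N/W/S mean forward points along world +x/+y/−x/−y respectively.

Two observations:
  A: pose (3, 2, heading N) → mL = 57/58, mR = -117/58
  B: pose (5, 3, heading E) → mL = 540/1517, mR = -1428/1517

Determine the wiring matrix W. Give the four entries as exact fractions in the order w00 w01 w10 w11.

obs A: pose=(3,2,N) → sL=3/2, sR=30/29, mL=57/58, mR=-117/58
obs B: pose=(5,3,E) → sL=24/37, sR=24/41, mL=540/1517, mR=-1428/1517
sensor matrix S = [[3/2, 30/29], [24/37, 24/41]]; det S = 9108/43993
solve [mL_A; mL_B] = S·[w00; w01] and [mR_A; mR_B] = S·[w10; w11]:
  w00 = 1, w01 = -1/2, w10 = -1, w11 = -1/2

1 -1/2 -1 -1/2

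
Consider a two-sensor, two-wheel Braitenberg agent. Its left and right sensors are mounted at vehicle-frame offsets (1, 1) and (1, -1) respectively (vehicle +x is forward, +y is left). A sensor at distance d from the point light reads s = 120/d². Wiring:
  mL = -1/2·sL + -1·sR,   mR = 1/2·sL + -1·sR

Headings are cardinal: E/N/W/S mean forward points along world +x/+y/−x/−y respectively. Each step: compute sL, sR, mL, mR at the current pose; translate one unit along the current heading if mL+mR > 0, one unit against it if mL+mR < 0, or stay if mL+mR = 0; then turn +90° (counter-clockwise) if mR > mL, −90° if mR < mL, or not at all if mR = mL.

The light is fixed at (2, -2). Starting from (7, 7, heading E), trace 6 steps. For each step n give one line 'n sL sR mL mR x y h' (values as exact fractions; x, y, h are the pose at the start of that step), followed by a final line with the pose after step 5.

0 15/17 6/5 -279/170 -129/170 7 7 E
1 120/109 24/25 -4116/2725 -1116/2725 6 7 N
2 60/29 4/3 -206/87 -26/87 6 6 W
3 24/17 24/13 -564/221 -252/221 7 6 S
4 15/17 6/5 -279/170 -129/170 7 7 E
5 120/109 24/25 -4116/2725 -1116/2725 6 7 N
final 6 6 W

n=0: pose=(7,7,E); sL=15/17, sR=6/5; mL=-279/170, mR=-129/170; mL+mR=-12/5 → advance -1; mR−mL=15/17 → turn +1·90°
n=1: pose=(6,7,N); sL=120/109, sR=24/25; mL=-4116/2725, mR=-1116/2725; mL+mR=-48/25 → advance -1; mR−mL=120/109 → turn +1·90°
n=2: pose=(6,6,W); sL=60/29, sR=4/3; mL=-206/87, mR=-26/87; mL+mR=-8/3 → advance -1; mR−mL=60/29 → turn +1·90°
n=3: pose=(7,6,S); sL=24/17, sR=24/13; mL=-564/221, mR=-252/221; mL+mR=-48/13 → advance -1; mR−mL=24/17 → turn +1·90°
n=4: pose=(7,7,E); sL=15/17, sR=6/5; mL=-279/170, mR=-129/170; mL+mR=-12/5 → advance -1; mR−mL=15/17 → turn +1·90°
n=5: pose=(6,7,N); sL=120/109, sR=24/25; mL=-4116/2725, mR=-1116/2725; mL+mR=-48/25 → advance -1; mR−mL=120/109 → turn +1·90°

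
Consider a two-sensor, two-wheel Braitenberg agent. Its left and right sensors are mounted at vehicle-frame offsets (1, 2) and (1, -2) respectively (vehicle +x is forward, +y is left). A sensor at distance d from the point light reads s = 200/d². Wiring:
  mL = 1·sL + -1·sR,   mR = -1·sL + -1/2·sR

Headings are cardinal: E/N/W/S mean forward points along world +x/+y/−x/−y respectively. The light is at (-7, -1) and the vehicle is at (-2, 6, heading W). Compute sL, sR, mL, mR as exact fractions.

left sensor world pos  = (-3, 4); dL² = 41
right sensor world pos = (-3, 8); dR² = 97
sL = 200/41 = 200/41
sR = 200/97 = 200/97
mL = 1·sL + -1·sR = 11200/3977
mR = -1·sL + -1/2·sR = -23500/3977

200/41 200/97 11200/3977 -23500/3977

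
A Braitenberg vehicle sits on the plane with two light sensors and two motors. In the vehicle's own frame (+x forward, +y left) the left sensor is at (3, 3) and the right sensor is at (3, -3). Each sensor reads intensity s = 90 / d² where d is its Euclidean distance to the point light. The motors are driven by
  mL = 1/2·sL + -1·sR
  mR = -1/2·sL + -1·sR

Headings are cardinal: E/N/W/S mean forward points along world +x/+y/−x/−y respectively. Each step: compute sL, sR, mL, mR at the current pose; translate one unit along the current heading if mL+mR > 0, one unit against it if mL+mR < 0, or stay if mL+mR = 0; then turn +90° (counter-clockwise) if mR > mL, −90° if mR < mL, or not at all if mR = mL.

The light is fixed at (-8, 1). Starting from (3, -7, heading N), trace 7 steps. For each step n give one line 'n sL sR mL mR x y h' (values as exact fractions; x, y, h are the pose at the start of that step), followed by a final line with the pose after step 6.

0 90/89 90/221 1935/19669 -17955/19669 3 -7 N
1 45/116 9/34 -279/3944 -1809/3944 3 -8 E
2 90/313 90/193 -19485/60409 -36855/60409 2 -8 S
3 9/17 45/37 -1197/1258 -1863/1258 2 -7 W
4 90/89 90/221 1935/19669 -17955/19669 3 -7 N
5 45/116 9/34 -279/3944 -1809/3944 3 -8 E
6 90/313 90/193 -19485/60409 -36855/60409 2 -8 S
final 2 -7 W

n=0: pose=(3,-7,N); sL=90/89, sR=90/221; mL=1935/19669, mR=-17955/19669; mL+mR=-180/221 → advance -1; mR−mL=-90/89 → turn -1·90°
n=1: pose=(3,-8,E); sL=45/116, sR=9/34; mL=-279/3944, mR=-1809/3944; mL+mR=-9/17 → advance -1; mR−mL=-45/116 → turn -1·90°
n=2: pose=(2,-8,S); sL=90/313, sR=90/193; mL=-19485/60409, mR=-36855/60409; mL+mR=-180/193 → advance -1; mR−mL=-90/313 → turn -1·90°
n=3: pose=(2,-7,W); sL=9/17, sR=45/37; mL=-1197/1258, mR=-1863/1258; mL+mR=-90/37 → advance -1; mR−mL=-9/17 → turn -1·90°
n=4: pose=(3,-7,N); sL=90/89, sR=90/221; mL=1935/19669, mR=-17955/19669; mL+mR=-180/221 → advance -1; mR−mL=-90/89 → turn -1·90°
n=5: pose=(3,-8,E); sL=45/116, sR=9/34; mL=-279/3944, mR=-1809/3944; mL+mR=-9/17 → advance -1; mR−mL=-45/116 → turn -1·90°
n=6: pose=(2,-8,S); sL=90/313, sR=90/193; mL=-19485/60409, mR=-36855/60409; mL+mR=-180/193 → advance -1; mR−mL=-90/313 → turn -1·90°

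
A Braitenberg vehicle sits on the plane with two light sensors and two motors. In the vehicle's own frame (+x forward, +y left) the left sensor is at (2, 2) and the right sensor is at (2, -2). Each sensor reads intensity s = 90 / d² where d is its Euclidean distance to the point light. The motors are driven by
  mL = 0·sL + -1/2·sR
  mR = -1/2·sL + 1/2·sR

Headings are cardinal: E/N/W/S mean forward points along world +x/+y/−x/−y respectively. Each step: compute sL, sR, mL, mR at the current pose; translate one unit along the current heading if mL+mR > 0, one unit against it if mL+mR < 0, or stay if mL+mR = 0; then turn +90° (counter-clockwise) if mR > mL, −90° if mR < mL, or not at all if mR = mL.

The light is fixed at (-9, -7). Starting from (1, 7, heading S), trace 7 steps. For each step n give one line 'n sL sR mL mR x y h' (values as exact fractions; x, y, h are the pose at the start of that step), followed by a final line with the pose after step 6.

0 5/16 45/104 -45/208 25/416 1 7 S
1 90/433 90/313 -45/313 5400/135529 1 8 E
2 45/169 9/41 -9/82 -162/6929 0 8 N
3 90/193 18/61 -9/61 -1008/11773 0 7 W
4 5/16 45/104 -45/208 25/416 1 7 S
5 90/433 90/313 -45/313 5400/135529 1 8 E
6 45/169 9/41 -9/82 -162/6929 0 8 N
final 0 7 W

n=0: pose=(1,7,S); sL=5/16, sR=45/104; mL=-45/208, mR=25/416; mL+mR=-5/32 → advance -1; mR−mL=115/416 → turn +1·90°
n=1: pose=(1,8,E); sL=90/433, sR=90/313; mL=-45/313, mR=5400/135529; mL+mR=-45/433 → advance -1; mR−mL=24885/135529 → turn +1·90°
n=2: pose=(0,8,N); sL=45/169, sR=9/41; mL=-9/82, mR=-162/6929; mL+mR=-45/338 → advance -1; mR−mL=1197/13858 → turn +1·90°
n=3: pose=(0,7,W); sL=90/193, sR=18/61; mL=-9/61, mR=-1008/11773; mL+mR=-45/193 → advance -1; mR−mL=729/11773 → turn +1·90°
n=4: pose=(1,7,S); sL=5/16, sR=45/104; mL=-45/208, mR=25/416; mL+mR=-5/32 → advance -1; mR−mL=115/416 → turn +1·90°
n=5: pose=(1,8,E); sL=90/433, sR=90/313; mL=-45/313, mR=5400/135529; mL+mR=-45/433 → advance -1; mR−mL=24885/135529 → turn +1·90°
n=6: pose=(0,8,N); sL=45/169, sR=9/41; mL=-9/82, mR=-162/6929; mL+mR=-45/338 → advance -1; mR−mL=1197/13858 → turn +1·90°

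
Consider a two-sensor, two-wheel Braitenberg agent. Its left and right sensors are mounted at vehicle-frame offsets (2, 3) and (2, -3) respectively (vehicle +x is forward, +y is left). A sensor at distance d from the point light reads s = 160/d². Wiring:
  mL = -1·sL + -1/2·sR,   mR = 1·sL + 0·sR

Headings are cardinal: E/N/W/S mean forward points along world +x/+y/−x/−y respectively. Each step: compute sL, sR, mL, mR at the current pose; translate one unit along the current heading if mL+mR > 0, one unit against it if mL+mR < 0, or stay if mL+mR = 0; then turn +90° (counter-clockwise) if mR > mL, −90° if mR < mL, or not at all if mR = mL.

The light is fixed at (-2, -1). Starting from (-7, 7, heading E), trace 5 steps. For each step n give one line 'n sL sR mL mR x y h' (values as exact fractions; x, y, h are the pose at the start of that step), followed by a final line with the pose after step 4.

0 16/13 80/17 -792/221 16/13 -7 7 E
1 160/181 160/109 -31920/19729 160/181 -8 7 N
2 2 40/41 -102/41 2 -8 6 W
3 160/29 160/89 -16560/2581 160/29 -7 6 S
4 16/13 80/17 -792/221 16/13 -7 7 E
final -8 7 N

n=0: pose=(-7,7,E); sL=16/13, sR=80/17; mL=-792/221, mR=16/13; mL+mR=-40/17 → advance -1; mR−mL=1064/221 → turn +1·90°
n=1: pose=(-8,7,N); sL=160/181, sR=160/109; mL=-31920/19729, mR=160/181; mL+mR=-80/109 → advance -1; mR−mL=49360/19729 → turn +1·90°
n=2: pose=(-8,6,W); sL=2, sR=40/41; mL=-102/41, mR=2; mL+mR=-20/41 → advance -1; mR−mL=184/41 → turn +1·90°
n=3: pose=(-7,6,S); sL=160/29, sR=160/89; mL=-16560/2581, mR=160/29; mL+mR=-80/89 → advance -1; mR−mL=30800/2581 → turn +1·90°
n=4: pose=(-7,7,E); sL=16/13, sR=80/17; mL=-792/221, mR=16/13; mL+mR=-40/17 → advance -1; mR−mL=1064/221 → turn +1·90°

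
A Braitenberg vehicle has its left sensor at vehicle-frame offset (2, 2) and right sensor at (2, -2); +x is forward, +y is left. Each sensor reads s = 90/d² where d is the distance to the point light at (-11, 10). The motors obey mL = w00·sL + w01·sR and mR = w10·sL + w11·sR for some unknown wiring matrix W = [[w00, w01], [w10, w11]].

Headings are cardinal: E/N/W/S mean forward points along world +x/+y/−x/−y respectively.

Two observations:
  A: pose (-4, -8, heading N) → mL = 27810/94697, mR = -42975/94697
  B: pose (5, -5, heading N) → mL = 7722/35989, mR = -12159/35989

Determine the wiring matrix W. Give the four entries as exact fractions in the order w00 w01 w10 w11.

obs A: pose=(-4,-8,N) → sL=90/281, sR=90/337, mL=27810/94697, mR=-42975/94697
obs B: pose=(5,-5,N) → sL=18/73, sR=90/493, mL=7722/35989, mR=-12159/35989
sensor matrix S = [[90/281, 90/337], [18/73, 90/493]]; det S = -25155360/3408050333
solve [mL_A; mL_B] = S·[w00; w01] and [mR_A; mR_B] = S·[w10; w11]:
  w00 = 1/2, w01 = 1/2, w10 = -1, w11 = -1/2

1/2 1/2 -1 -1/2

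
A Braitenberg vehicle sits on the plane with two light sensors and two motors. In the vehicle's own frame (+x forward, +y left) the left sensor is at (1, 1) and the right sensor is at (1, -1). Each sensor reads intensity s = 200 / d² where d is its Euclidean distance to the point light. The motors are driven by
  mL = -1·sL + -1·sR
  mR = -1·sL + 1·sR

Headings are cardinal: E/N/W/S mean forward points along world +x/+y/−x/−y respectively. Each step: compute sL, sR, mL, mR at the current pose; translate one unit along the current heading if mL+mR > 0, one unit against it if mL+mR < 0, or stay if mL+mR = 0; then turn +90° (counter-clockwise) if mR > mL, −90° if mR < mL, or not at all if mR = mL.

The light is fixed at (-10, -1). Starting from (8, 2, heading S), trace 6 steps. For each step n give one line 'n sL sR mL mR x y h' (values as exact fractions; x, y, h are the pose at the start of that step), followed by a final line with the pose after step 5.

0 40/73 200/293 -26320/21389 2880/21389 8 2 S
1 100/193 20/37 -7560/7141 160/7141 8 3 E
2 200/281 200/349 -126000/98069 -13600/98069 7 3 N
3 10/13 25/34 -665/442 -15/442 7 2 W
4 40/73 200/293 -26320/21389 2880/21389 8 2 S
5 100/193 20/37 -7560/7141 160/7141 8 3 E
final 7 3 N

n=0: pose=(8,2,S); sL=40/73, sR=200/293; mL=-26320/21389, mR=2880/21389; mL+mR=-80/73 → advance -1; mR−mL=400/293 → turn +1·90°
n=1: pose=(8,3,E); sL=100/193, sR=20/37; mL=-7560/7141, mR=160/7141; mL+mR=-200/193 → advance -1; mR−mL=40/37 → turn +1·90°
n=2: pose=(7,3,N); sL=200/281, sR=200/349; mL=-126000/98069, mR=-13600/98069; mL+mR=-400/281 → advance -1; mR−mL=400/349 → turn +1·90°
n=3: pose=(7,2,W); sL=10/13, sR=25/34; mL=-665/442, mR=-15/442; mL+mR=-20/13 → advance -1; mR−mL=25/17 → turn +1·90°
n=4: pose=(8,2,S); sL=40/73, sR=200/293; mL=-26320/21389, mR=2880/21389; mL+mR=-80/73 → advance -1; mR−mL=400/293 → turn +1·90°
n=5: pose=(8,3,E); sL=100/193, sR=20/37; mL=-7560/7141, mR=160/7141; mL+mR=-200/193 → advance -1; mR−mL=40/37 → turn +1·90°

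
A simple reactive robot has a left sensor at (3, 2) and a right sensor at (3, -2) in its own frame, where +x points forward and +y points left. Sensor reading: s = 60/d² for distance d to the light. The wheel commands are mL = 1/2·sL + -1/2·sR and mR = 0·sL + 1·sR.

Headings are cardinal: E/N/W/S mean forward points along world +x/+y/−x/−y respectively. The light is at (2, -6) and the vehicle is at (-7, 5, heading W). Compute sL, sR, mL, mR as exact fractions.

4/15 60/313 176/4695 60/313

left sensor world pos  = (-10, 3); dL² = 225
right sensor world pos = (-10, 7); dR² = 313
sL = 60/225 = 4/15
sR = 60/313 = 60/313
mL = 1/2·sL + -1/2·sR = 176/4695
mR = 0·sL + 1·sR = 60/313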